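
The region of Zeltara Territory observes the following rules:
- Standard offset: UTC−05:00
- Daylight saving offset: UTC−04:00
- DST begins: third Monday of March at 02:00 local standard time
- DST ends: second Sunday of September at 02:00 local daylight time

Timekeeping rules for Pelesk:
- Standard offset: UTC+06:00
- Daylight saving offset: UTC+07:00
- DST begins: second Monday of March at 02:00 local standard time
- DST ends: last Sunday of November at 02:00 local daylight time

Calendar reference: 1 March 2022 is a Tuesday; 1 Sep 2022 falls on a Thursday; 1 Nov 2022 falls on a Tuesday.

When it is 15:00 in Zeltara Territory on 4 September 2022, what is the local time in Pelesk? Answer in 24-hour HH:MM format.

1 March 2022 is a Tuesday, so the first Monday is March 7 and the third is March 21.
1 September 2022 is a Thursday, so the first Sunday is September 4 and the second is September 11.
Daylight saving runs 21 March – 11 September; 4 September 2022 is inside that window, so Zeltara Territory is at UTC−04:00.
15:00 Zeltara Territory + 4h = 19:00 UTC.
1 March 2022 is a Tuesday, so the first Monday is March 7 and the second is March 14.
1 November 2022 is a Tuesday, so Sundays fall on 6, 13, 20, 27; the last is November 27.
At the standard offset (UTC+06:00), 19:00 UTC + 6h = 01:00 Pelesk standard time (rolling into the next day, 5 September 2022).
The standard-time date in Pelesk, 5 September 2022, falls between 14 March and 27 November, so daylight saving is in effect and Pelesk is at UTC+07:00.
19:00 UTC + 7h = 02:00 Pelesk (rolling into the next day, 5 September 2022).

02:00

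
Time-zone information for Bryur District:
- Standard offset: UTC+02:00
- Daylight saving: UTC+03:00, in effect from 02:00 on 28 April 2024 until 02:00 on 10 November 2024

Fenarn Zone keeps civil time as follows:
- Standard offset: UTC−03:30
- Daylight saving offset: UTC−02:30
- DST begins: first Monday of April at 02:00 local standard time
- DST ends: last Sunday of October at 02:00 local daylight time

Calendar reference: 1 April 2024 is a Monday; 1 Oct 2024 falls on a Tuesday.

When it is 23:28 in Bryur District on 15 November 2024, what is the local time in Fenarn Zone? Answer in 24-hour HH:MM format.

17:58

15 November 2024 does not fall between 28 April and 10 November, so daylight saving is not in effect and Bryur District is at UTC+02:00.
23:28 Bryur District − 2h = 21:28 UTC.
1 April 2024 is a Monday, so the first Monday is April 1.
1 October 2024 is a Tuesday, so Sundays fall on 6, 13, 20, 27; the last is October 27.
At the standard offset (UTC−03:30), 21:28 UTC − 3h30m = 17:58 Fenarn Zone standard time.
The standard-time date in Fenarn Zone, 15 November 2024, does not fall between 1 April and 27 October, so daylight saving is not in effect and Fenarn Zone is at UTC−03:30.
21:28 UTC − 3h30m = 17:58 Fenarn Zone.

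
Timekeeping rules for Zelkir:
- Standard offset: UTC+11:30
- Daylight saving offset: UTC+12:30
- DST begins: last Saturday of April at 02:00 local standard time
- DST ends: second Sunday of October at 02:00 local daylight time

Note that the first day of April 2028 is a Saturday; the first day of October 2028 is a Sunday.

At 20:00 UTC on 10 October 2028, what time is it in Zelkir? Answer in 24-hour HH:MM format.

1 April 2028 is a Saturday, so Saturdays fall on 1, 8, 15, 22, 29; the last is April 29.
1 October 2028 is a Sunday, so the first Sunday is October 1 and the second is October 8.
At the standard offset (UTC+11:30), 20:00 UTC + 11h30m = 07:30 Zelkir standard time (rolling into the next day, 11 October 2028).
The standard-time date in Zelkir, 11 October 2028, does not fall between 29 April and 8 October, so daylight saving is not in effect and Zelkir is at UTC+11:30.
20:00 UTC + 11h30m = 07:30 local (rolling into the next day, 11 October 2028).

07:30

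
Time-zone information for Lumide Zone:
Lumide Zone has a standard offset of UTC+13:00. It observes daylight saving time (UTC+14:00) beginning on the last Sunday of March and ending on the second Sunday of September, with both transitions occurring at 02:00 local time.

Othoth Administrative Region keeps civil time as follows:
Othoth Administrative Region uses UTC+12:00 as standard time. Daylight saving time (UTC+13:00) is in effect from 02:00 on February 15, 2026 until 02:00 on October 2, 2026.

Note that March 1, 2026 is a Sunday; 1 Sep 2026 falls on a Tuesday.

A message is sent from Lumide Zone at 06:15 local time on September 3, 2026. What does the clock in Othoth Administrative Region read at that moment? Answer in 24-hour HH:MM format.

05:15

1 March 2026 is a Sunday, so Sundays fall on 1, 8, 15, 22, 29; the last is March 29.
1 September 2026 is a Tuesday, so the first Sunday is September 6 and the second is September 13.
September 3, 2026 falls between 29 March and 13 September, so daylight saving is in effect and Lumide Zone is at UTC+14:00.
06:15 Lumide Zone − 14h = 16:15 UTC (rolling into the previous day, 2 September 2026).
At the standard offset (UTC+12:00), 16:15 UTC + 12h = 04:15 Othoth Administrative Region standard time (rolling into the next day, 3 September 2026).
Daylight saving runs 15 February – 2 October; the standard-time date in Othoth Administrative Region, September 3, 2026, is inside that window, so Othoth Administrative Region is at UTC+13:00.
16:15 UTC + 13h = 05:15 Othoth Administrative Region (rolling into the next day, 3 September 2026).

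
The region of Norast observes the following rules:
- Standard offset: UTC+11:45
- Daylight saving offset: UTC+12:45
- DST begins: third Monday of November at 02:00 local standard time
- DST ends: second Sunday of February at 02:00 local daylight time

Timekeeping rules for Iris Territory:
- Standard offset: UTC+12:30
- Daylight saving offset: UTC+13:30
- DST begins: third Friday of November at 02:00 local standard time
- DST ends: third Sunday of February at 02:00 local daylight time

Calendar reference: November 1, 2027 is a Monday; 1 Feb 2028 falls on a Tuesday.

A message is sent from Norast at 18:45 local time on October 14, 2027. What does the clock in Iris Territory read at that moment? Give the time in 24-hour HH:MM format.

1 November 2027 is a Monday, so the first Monday is November 1 and the third is November 15.
1 February 2028 is a Tuesday, so the first Sunday is February 6 and the second is February 13.
October 14, 2027 is outside the daylight-saving period (15 November 2027 – 13 February 2028), so Norast is on standard time, UTC+11:45.
18:45 Norast − 11h45m = 07:00 UTC.
1 November 2027 is a Monday, so the first Friday is November 5 and the third is November 19.
1 February 2028 is a Tuesday, so the first Sunday is February 6 and the third is February 20.
At the standard offset (UTC+12:30), 07:00 UTC + 12h30m = 19:30 Iris Territory standard time.
The standard-time date in Iris Territory, October 14, 2027, does not fall between 19 November 2027 and 20 February 2028, so daylight saving is not in effect and Iris Territory is at UTC+12:30.
07:00 UTC + 12h30m = 19:30 Iris Territory.

19:30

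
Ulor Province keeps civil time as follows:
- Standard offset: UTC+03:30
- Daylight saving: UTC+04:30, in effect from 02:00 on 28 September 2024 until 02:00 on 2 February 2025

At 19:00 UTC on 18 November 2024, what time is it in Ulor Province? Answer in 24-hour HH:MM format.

At the standard offset (UTC+03:30), 19:00 UTC + 3h30m = 22:30 Ulor Province standard time.
Daylight saving runs 28 September 2024 – 2 February 2025; the standard-time date in Ulor Province, 18 November 2024, is inside that window, so Ulor Province is at UTC+04:30.
19:00 UTC + 4h30m = 23:30 local.

23:30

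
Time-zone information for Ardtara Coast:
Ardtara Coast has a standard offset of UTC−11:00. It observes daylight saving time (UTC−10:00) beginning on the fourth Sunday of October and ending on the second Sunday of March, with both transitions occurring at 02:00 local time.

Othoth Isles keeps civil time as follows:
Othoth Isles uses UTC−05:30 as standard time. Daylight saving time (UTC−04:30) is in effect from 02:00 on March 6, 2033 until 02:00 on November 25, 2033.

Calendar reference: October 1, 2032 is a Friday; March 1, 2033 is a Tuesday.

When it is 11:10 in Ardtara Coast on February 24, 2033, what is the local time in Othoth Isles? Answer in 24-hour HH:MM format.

15:40

1 October 2032 is a Friday, so the first Sunday is October 3 and the fourth is October 24.
1 March 2033 is a Tuesday, so the first Sunday is March 6 and the second is March 13.
February 24, 2033 falls between 24 October 2032 and 13 March 2033, so daylight saving is in effect and Ardtara Coast is at UTC−10:00.
11:10 Ardtara Coast + 10h = 21:10 UTC.
At the standard offset (UTC−05:30), 21:10 UTC − 5h30m = 15:40 Othoth Isles standard time.
The standard-time date in Othoth Isles, February 24, 2033, is outside the daylight-saving period (6 March – 25 November), so Othoth Isles is on standard time, UTC−05:30.
21:10 UTC − 5h30m = 15:40 Othoth Isles.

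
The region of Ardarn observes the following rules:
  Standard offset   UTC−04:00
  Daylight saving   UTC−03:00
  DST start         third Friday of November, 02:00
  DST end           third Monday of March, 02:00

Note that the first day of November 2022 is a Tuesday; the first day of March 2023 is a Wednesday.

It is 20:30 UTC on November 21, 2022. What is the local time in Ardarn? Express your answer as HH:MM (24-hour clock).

1 November 2022 is a Tuesday, so the first Friday is November 4 and the third is November 18.
1 March 2023 is a Wednesday, so the first Monday is March 6 and the third is March 20.
At the standard offset (UTC−04:00), 20:30 UTC − 4h = 16:30 Ardarn standard time.
The standard-time date in Ardarn, November 21, 2022, falls between 18 November 2022 and 20 March 2023, so daylight saving is in effect and Ardarn is at UTC−03:00.
20:30 UTC − 3h = 17:30 local.

17:30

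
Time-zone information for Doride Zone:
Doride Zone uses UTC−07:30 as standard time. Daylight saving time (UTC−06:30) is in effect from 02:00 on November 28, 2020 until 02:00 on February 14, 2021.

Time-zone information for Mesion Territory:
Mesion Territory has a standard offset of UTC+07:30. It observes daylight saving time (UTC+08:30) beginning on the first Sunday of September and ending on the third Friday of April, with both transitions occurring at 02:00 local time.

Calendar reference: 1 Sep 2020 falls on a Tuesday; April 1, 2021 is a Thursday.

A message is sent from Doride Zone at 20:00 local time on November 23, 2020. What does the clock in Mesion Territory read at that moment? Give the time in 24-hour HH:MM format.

12:00

Daylight saving runs 28 November 2020 – 14 February 2021; November 23, 2020 is outside that window, so Doride Zone is on standard time at UTC−07:30.
20:00 Doride Zone + 7h30m = 03:30 UTC (rolling into the next day, 24 November 2020).
1 September 2020 is a Tuesday, so the first Sunday is September 6.
1 April 2021 is a Thursday, so the first Friday is April 2 and the third is April 16.
At the standard offset (UTC+07:30), 03:30 UTC + 7h30m = 11:00 Mesion Territory standard time.
The standard-time date in Mesion Territory, November 24, 2020, falls between 6 September 2020 and 16 April 2021, so daylight saving is in effect and Mesion Territory is at UTC+08:30.
03:30 UTC + 8h30m = 12:00 Mesion Territory.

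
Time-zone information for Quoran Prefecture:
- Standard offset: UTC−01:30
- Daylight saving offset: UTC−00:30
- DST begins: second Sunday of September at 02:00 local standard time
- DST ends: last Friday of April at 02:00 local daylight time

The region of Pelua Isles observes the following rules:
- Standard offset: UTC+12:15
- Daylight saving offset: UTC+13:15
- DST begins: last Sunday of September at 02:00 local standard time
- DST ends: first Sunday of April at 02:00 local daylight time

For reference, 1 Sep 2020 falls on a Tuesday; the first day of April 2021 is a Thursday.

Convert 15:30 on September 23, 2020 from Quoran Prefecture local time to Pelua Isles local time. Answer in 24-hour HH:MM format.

04:15

1 September 2020 is a Tuesday, so the first Sunday is September 6 and the second is September 13.
1 April 2021 is a Thursday, so Fridays fall on 2, 9, 16, 23, 30; the last is April 30.
September 23, 2020 lies within the daylight-saving period (13 September 2020 – 30 April 2021), so Quoran Prefecture is on daylight time, UTC−00:30.
15:30 Quoran Prefecture + 0h30m = 16:00 UTC.
1 September 2020 is a Tuesday, so Sundays fall on 6, 13, 20, 27; the last is September 27.
1 April 2021 is a Thursday, so the first Sunday is April 4.
At the standard offset (UTC+12:15), 16:00 UTC + 12h15m = 04:15 Pelua Isles standard time (rolling into the next day, 24 September 2020).
The standard-time date in Pelua Isles, September 24, 2020, is outside the daylight-saving period (27 September 2020 – 4 April 2021), so Pelua Isles is on standard time, UTC+12:15.
16:00 UTC + 12h15m = 04:15 Pelua Isles (rolling into the next day, 24 September 2020).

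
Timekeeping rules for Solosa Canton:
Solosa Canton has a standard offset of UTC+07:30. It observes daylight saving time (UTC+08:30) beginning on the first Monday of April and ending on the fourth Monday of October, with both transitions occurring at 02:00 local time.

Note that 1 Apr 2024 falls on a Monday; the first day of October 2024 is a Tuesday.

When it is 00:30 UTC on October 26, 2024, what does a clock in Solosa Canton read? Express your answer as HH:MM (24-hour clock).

09:00

1 April 2024 is a Monday, so the first Monday is April 1.
1 October 2024 is a Tuesday, so the first Monday is October 7 and the fourth is October 28.
At the standard offset (UTC+07:30), 00:30 UTC + 7h30m = 08:00 Solosa Canton standard time.
The standard-time date in Solosa Canton, October 26, 2024, falls between 1 April and 28 October, so daylight saving is in effect and Solosa Canton is at UTC+08:30.
00:30 UTC + 8h30m = 09:00 local.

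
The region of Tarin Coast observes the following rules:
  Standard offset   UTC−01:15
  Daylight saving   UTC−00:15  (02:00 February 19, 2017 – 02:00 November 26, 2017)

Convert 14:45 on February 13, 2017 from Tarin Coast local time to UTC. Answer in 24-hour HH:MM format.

16:00

February 13, 2017 does not fall between 19 February and 26 November, so daylight saving is not in effect and Tarin Coast is at UTC−01:15.
14:45 local + 1h15m = 16:00 UTC.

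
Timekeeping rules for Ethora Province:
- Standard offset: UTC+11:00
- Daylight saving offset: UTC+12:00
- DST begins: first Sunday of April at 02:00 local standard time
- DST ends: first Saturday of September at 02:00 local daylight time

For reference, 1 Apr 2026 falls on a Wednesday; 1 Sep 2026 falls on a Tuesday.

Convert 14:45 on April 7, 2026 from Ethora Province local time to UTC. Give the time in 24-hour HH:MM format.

02:45

1 April 2026 is a Wednesday, so the first Sunday is April 5.
1 September 2026 is a Tuesday, so the first Saturday is September 5.
Daylight saving runs 5 April – 5 September; April 7, 2026 is inside that window, so Ethora Province is at UTC+12:00.
14:45 local − 12h = 02:45 UTC.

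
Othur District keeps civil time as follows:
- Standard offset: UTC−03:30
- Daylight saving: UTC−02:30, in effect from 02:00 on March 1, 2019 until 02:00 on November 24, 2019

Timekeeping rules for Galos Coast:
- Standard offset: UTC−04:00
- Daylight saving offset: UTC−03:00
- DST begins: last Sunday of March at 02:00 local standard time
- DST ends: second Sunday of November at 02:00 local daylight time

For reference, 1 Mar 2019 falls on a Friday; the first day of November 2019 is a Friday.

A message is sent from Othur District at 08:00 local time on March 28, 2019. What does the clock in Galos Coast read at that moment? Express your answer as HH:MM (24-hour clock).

March 28, 2019 falls between 1 March and 24 November, so daylight saving is in effect and Othur District is at UTC−02:30.
08:00 Othur District + 2h30m = 10:30 UTC.
1 March 2019 is a Friday, so Sundays fall on 3, 10, 17, 24, 31; the last is March 31.
1 November 2019 is a Friday, so the first Sunday is November 3 and the second is November 10.
At the standard offset (UTC−04:00), 10:30 UTC − 4h = 06:30 Galos Coast standard time.
The standard-time date in Galos Coast, March 28, 2019, does not fall between 31 March and 10 November, so daylight saving is not in effect and Galos Coast is at UTC−04:00.
10:30 UTC − 4h = 06:30 Galos Coast.

06:30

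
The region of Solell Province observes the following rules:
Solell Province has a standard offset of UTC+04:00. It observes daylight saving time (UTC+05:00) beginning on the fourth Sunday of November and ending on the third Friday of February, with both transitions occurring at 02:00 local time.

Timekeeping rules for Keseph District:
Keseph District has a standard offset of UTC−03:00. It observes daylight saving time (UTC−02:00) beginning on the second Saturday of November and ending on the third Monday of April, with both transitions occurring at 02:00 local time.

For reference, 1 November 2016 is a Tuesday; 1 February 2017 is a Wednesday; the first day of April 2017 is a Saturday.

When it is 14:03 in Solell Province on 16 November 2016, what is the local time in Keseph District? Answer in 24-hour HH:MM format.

08:03

1 November 2016 is a Tuesday, so the first Sunday is November 6 and the fourth is November 27.
1 February 2017 is a Wednesday, so the first Friday is February 3 and the third is February 17.
16 November 2016 does not fall between 27 November 2016 and 17 February 2017, so daylight saving is not in effect and Solell Province is at UTC+04:00.
14:03 Solell Province − 4h = 10:03 UTC.
1 November 2016 is a Tuesday, so the first Saturday is November 5 and the second is November 12.
1 April 2017 is a Saturday, so the first Monday is April 3 and the third is April 17.
At the standard offset (UTC−03:00), 10:03 UTC − 3h = 07:03 Keseph District standard time.
The standard-time date in Keseph District, 16 November 2016, lies within the daylight-saving period (12 November 2016 – 17 April 2017), so Keseph District is on daylight time, UTC−02:00.
10:03 UTC − 2h = 08:03 Keseph District.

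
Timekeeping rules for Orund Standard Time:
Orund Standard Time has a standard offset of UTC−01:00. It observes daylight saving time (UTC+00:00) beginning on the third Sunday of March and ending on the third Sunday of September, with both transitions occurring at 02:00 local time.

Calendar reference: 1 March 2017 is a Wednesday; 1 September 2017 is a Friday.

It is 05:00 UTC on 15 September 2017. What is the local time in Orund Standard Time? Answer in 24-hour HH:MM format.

05:00

1 March 2017 is a Wednesday, so the first Sunday is March 5 and the third is March 19.
1 September 2017 is a Friday, so the first Sunday is September 3 and the third is September 17.
At the standard offset (UTC−01:00), 05:00 UTC − 1h = 04:00 Orund Standard Time standard time.
The standard-time date in Orund Standard Time, 15 September 2017, falls between 19 March and 17 September, so daylight saving is in effect and Orund Standard Time is at UTC+00:00.
05:00 UTC + 0h = 05:00 local.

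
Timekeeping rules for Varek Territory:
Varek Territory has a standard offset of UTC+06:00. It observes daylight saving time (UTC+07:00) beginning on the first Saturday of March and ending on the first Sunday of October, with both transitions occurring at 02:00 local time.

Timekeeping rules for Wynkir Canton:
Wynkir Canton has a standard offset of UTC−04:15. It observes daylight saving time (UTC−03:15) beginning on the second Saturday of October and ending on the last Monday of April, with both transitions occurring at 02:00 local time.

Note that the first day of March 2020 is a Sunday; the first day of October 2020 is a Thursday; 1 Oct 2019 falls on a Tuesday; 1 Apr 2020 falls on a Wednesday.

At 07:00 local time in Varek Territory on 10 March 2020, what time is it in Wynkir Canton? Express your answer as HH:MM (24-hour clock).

20:45

1 March 2020 is a Sunday, so the first Saturday is March 7.
1 October 2020 is a Thursday, so the first Sunday is October 4.
Daylight saving runs 7 March – 4 October; 10 March 2020 is inside that window, so Varek Territory is at UTC+07:00.
07:00 Varek Territory − 7h = 00:00 UTC.
1 October 2019 is a Tuesday, so the first Saturday is October 5 and the second is October 12.
1 April 2020 is a Wednesday, so Mondays fall on 6, 13, 20, 27; the last is April 27.
At the standard offset (UTC−04:15), 00:00 UTC − 4h15m = 19:45 Wynkir Canton standard time (rolling into the previous day, 9 March 2020).
Daylight saving runs 12 October 2019 – 27 April 2020; the standard-time date in Wynkir Canton, 9 March 2020, is inside that window, so Wynkir Canton is at UTC−03:15.
00:00 UTC − 3h15m = 20:45 Wynkir Canton (rolling into the previous day, 9 March 2020).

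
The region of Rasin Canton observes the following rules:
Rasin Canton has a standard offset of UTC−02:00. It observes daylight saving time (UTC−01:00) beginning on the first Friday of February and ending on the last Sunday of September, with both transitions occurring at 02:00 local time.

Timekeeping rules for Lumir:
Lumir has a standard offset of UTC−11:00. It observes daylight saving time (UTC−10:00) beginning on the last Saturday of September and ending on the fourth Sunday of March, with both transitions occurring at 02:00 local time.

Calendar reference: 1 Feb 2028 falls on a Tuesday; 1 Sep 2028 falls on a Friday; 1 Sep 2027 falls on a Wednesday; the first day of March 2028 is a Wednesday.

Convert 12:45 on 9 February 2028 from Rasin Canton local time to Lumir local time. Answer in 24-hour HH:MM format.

1 February 2028 is a Tuesday, so the first Friday is February 4.
1 September 2028 is a Friday, so Sundays fall on 3, 10, 17, 24; the last is September 24.
9 February 2028 falls between 4 February and 24 September, so daylight saving is in effect and Rasin Canton is at UTC−01:00.
12:45 Rasin Canton + 1h = 13:45 UTC.
1 September 2027 is a Wednesday, so Saturdays fall on 4, 11, 18, 25; the last is September 25.
1 March 2028 is a Wednesday, so the first Sunday is March 5 and the fourth is March 26.
At the standard offset (UTC−11:00), 13:45 UTC − 11h = 02:45 Lumir standard time.
Daylight saving runs 25 September 2027 – 26 March 2028; the standard-time date in Lumir, 9 February 2028, is inside that window, so Lumir is at UTC−10:00.
13:45 UTC − 10h = 03:45 Lumir.

03:45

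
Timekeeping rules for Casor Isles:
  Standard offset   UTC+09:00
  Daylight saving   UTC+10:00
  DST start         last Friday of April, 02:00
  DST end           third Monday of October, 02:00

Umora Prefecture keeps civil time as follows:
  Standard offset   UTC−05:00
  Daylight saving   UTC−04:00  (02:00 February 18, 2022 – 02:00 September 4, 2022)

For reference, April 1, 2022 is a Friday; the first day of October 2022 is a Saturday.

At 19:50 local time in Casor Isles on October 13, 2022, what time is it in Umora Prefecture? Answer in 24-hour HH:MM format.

04:50

1 April 2022 is a Friday, so Fridays fall on 1, 8, 15, 22, 29; the last is April 29.
1 October 2022 is a Saturday, so the first Monday is October 3 and the third is October 17.
October 13, 2022 falls between 29 April and 17 October, so daylight saving is in effect and Casor Isles is at UTC+10:00.
19:50 Casor Isles − 10h = 09:50 UTC.
At the standard offset (UTC−05:00), 09:50 UTC − 5h = 04:50 Umora Prefecture standard time.
The standard-time date in Umora Prefecture, October 13, 2022, is outside the daylight-saving period (18 February – 4 September), so Umora Prefecture is on standard time, UTC−05:00.
09:50 UTC − 5h = 04:50 Umora Prefecture.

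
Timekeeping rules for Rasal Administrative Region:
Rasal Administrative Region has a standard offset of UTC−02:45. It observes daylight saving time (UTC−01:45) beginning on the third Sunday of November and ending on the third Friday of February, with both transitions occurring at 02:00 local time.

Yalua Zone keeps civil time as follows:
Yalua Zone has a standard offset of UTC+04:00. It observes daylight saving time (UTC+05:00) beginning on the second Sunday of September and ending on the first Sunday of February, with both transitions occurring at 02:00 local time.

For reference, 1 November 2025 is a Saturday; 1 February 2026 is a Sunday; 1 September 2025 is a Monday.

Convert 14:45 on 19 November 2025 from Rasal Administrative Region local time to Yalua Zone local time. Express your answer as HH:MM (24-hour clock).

1 November 2025 is a Saturday, so the first Sunday is November 2 and the third is November 16.
1 February 2026 is a Sunday, so the first Friday is February 6 and the third is February 20.
19 November 2025 falls between 16 November 2025 and 20 February 2026, so daylight saving is in effect and Rasal Administrative Region is at UTC−01:45.
14:45 Rasal Administrative Region + 1h45m = 16:30 UTC.
1 September 2025 is a Monday, so the first Sunday is September 7 and the second is September 14.
1 February 2026 is a Sunday, so the first Sunday is February 1.
At the standard offset (UTC+04:00), 16:30 UTC + 4h = 20:30 Yalua Zone standard time.
The standard-time date in Yalua Zone, 19 November 2025, lies within the daylight-saving period (14 September 2025 – 1 February 2026), so Yalua Zone is on daylight time, UTC+05:00.
16:30 UTC + 5h = 21:30 Yalua Zone.

21:30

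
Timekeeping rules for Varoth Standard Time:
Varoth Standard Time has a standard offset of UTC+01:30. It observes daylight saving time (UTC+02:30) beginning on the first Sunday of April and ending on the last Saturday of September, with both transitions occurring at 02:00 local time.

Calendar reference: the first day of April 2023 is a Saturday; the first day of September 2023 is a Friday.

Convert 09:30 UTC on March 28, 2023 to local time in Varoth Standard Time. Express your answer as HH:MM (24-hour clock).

11:00

1 April 2023 is a Saturday, so the first Sunday is April 2.
1 September 2023 is a Friday, so Saturdays fall on 2, 9, 16, 23, 30; the last is September 30.
At the standard offset (UTC+01:30), 09:30 UTC + 1h30m = 11:00 Varoth Standard Time standard time.
Daylight saving runs 2 April – 30 September; the standard-time date in Varoth Standard Time, March 28, 2023, is outside that window, so Varoth Standard Time is on standard time at UTC+01:30.
09:30 UTC + 1h30m = 11:00 local.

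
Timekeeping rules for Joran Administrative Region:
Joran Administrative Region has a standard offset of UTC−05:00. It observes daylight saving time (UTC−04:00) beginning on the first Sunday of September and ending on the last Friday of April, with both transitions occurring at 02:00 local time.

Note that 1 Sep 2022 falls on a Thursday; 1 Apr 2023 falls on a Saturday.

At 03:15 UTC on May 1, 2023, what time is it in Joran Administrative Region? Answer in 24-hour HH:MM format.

22:15

1 September 2022 is a Thursday, so the first Sunday is September 4.
1 April 2023 is a Saturday, so Fridays fall on 7, 14, 21, 28; the last is April 28.
At the standard offset (UTC−05:00), 03:15 UTC − 5h = 22:15 Joran Administrative Region standard time (rolling into the previous day, 30 April 2023).
Daylight saving runs 4 September 2022 – 28 April 2023; the standard-time date in Joran Administrative Region, April 30, 2023, is outside that window, so Joran Administrative Region is on standard time at UTC−05:00.
03:15 UTC − 5h = 22:15 local (rolling into the previous day, 30 April 2023).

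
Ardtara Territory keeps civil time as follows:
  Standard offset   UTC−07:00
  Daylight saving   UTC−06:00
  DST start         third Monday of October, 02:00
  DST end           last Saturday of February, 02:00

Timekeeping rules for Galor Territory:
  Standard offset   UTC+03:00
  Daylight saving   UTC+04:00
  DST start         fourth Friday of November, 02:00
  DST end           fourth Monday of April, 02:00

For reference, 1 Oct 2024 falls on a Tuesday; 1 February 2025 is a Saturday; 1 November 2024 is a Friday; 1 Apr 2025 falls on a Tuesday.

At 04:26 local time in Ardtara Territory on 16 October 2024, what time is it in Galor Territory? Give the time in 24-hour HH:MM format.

14:26

1 October 2024 is a Tuesday, so the first Monday is October 7 and the third is October 21.
1 February 2025 is a Saturday, so Saturdays fall on 1, 8, 15, 22; the last is February 22.
16 October 2024 does not fall between 21 October 2024 and 22 February 2025, so daylight saving is not in effect and Ardtara Territory is at UTC−07:00.
04:26 Ardtara Territory + 7h = 11:26 UTC.
1 November 2024 is a Friday, so the first Friday is November 1 and the fourth is November 22.
1 April 2025 is a Tuesday, so the first Monday is April 7 and the fourth is April 28.
At the standard offset (UTC+03:00), 11:26 UTC + 3h = 14:26 Galor Territory standard time.
The standard-time date in Galor Territory, 16 October 2024, does not fall between 22 November 2024 and 28 April 2025, so daylight saving is not in effect and Galor Territory is at UTC+03:00.
11:26 UTC + 3h = 14:26 Galor Territory.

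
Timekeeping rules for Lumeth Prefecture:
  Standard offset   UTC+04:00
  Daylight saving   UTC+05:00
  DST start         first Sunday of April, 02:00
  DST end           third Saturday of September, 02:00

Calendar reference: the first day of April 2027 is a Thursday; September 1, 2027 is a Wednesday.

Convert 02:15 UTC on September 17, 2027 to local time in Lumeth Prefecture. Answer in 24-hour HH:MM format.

1 April 2027 is a Thursday, so the first Sunday is April 4.
1 September 2027 is a Wednesday, so the first Saturday is September 4 and the third is September 18.
At the standard offset (UTC+04:00), 02:15 UTC + 4h = 06:15 Lumeth Prefecture standard time.
The standard-time date in Lumeth Prefecture, September 17, 2027, falls between 4 April and 18 September, so daylight saving is in effect and Lumeth Prefecture is at UTC+05:00.
02:15 UTC + 5h = 07:15 local.

07:15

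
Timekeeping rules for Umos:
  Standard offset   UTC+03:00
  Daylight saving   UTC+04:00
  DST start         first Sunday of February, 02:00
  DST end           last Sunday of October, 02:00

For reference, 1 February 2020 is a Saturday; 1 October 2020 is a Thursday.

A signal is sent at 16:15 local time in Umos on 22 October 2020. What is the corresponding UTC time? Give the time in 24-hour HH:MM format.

12:15

1 February 2020 is a Saturday, so the first Sunday is February 2.
1 October 2020 is a Thursday, so Sundays fall on 4, 11, 18, 25; the last is October 25.
Daylight saving runs 2 February – 25 October; 22 October 2020 is inside that window, so Umos is at UTC+04:00.
16:15 local − 4h = 12:15 UTC.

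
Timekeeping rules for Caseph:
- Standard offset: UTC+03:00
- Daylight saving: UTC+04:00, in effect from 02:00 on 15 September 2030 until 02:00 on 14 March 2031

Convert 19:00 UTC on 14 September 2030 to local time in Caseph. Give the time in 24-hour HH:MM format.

At the standard offset (UTC+03:00), 19:00 UTC + 3h = 22:00 Caseph standard time.
The standard-time date in Caseph, 14 September 2030, is outside the daylight-saving period (15 September 2030 – 14 March 2031), so Caseph is on standard time, UTC+03:00.
19:00 UTC + 3h = 22:00 local.

22:00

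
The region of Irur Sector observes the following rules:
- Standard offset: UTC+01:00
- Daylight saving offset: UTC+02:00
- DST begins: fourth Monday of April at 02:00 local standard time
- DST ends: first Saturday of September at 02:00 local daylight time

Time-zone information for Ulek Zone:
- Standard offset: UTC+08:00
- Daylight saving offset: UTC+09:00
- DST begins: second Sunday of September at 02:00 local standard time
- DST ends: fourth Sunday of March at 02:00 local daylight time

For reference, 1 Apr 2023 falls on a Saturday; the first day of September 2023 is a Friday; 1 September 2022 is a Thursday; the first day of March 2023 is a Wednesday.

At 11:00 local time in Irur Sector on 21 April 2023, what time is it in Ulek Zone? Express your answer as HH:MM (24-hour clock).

18:00

1 April 2023 is a Saturday, so the first Monday is April 3 and the fourth is April 24.
1 September 2023 is a Friday, so the first Saturday is September 2.
21 April 2023 is outside the daylight-saving period (24 April – 2 September), so Irur Sector is on standard time, UTC+01:00.
11:00 Irur Sector − 1h = 10:00 UTC.
1 September 2022 is a Thursday, so the first Sunday is September 4 and the second is September 11.
1 March 2023 is a Wednesday, so the first Sunday is March 5 and the fourth is March 26.
At the standard offset (UTC+08:00), 10:00 UTC + 8h = 18:00 Ulek Zone standard time.
The standard-time date in Ulek Zone, 21 April 2023, does not fall between 11 September 2022 and 26 March 2023, so daylight saving is not in effect and Ulek Zone is at UTC+08:00.
10:00 UTC + 8h = 18:00 Ulek Zone.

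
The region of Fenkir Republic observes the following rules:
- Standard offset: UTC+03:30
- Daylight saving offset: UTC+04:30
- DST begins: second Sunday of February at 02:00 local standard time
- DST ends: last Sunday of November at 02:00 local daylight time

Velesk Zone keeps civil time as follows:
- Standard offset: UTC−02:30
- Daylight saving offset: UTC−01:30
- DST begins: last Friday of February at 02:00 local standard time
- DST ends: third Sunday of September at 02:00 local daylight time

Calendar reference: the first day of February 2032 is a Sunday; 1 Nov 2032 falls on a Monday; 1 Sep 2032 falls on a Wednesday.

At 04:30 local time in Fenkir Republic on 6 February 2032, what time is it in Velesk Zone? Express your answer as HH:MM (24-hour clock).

22:30

1 February 2032 is a Sunday, so the first Sunday is February 1 and the second is February 8.
1 November 2032 is a Monday, so Sundays fall on 7, 14, 21, 28; the last is November 28.
6 February 2032 is outside the daylight-saving period (8 February – 28 November), so Fenkir Republic is on standard time, UTC+03:30.
04:30 Fenkir Republic − 3h30m = 01:00 UTC.
1 February 2032 is a Sunday, so Fridays fall on 6, 13, 20, 27; the last is February 27.
1 September 2032 is a Wednesday, so the first Sunday is September 5 and the third is September 19.
At the standard offset (UTC−02:30), 01:00 UTC − 2h30m = 22:30 Velesk Zone standard time (rolling into the previous day, 5 February 2032).
The standard-time date in Velesk Zone, 5 February 2032, does not fall between 27 February and 19 September, so daylight saving is not in effect and Velesk Zone is at UTC−02:30.
01:00 UTC − 2h30m = 22:30 Velesk Zone (rolling into the previous day, 5 February 2032).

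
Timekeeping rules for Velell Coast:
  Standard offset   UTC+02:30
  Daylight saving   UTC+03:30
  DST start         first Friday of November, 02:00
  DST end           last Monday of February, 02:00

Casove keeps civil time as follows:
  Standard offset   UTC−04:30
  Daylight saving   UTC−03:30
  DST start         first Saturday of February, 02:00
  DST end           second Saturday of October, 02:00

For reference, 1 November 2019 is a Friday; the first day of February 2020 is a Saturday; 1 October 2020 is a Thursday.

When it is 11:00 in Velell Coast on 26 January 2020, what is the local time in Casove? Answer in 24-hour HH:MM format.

03:00

1 November 2019 is a Friday, so the first Friday is November 1.
1 February 2020 is a Saturday, so Mondays fall on 3, 10, 17, 24; the last is February 24.
26 January 2020 lies within the daylight-saving period (1 November 2019 – 24 February 2020), so Velell Coast is on daylight time, UTC+03:30.
11:00 Velell Coast − 3h30m = 07:30 UTC.
1 February 2020 is a Saturday, so the first Saturday is February 1.
1 October 2020 is a Thursday, so the first Saturday is October 3 and the second is October 10.
At the standard offset (UTC−04:30), 07:30 UTC − 4h30m = 03:00 Casove standard time.
The standard-time date in Casove, 26 January 2020, is outside the daylight-saving period (1 February – 10 October), so Casove is on standard time, UTC−04:30.
07:30 UTC − 4h30m = 03:00 Casove.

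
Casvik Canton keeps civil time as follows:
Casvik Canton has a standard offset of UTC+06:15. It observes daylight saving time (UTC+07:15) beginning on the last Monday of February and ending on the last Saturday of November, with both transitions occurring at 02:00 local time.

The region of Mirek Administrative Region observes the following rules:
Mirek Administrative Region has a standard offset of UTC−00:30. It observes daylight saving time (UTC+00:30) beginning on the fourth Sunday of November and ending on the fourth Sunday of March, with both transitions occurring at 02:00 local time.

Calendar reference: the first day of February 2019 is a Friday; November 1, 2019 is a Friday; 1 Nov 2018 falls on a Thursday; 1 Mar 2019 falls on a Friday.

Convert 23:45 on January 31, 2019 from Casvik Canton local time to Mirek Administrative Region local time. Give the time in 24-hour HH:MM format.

1 February 2019 is a Friday, so Mondays fall on 4, 11, 18, 25; the last is February 25.
1 November 2019 is a Friday, so Saturdays fall on 2, 9, 16, 23, 30; the last is November 30.
January 31, 2019 does not fall between 25 February and 30 November, so daylight saving is not in effect and Casvik Canton is at UTC+06:15.
23:45 Casvik Canton − 6h15m = 17:30 UTC.
1 November 2018 is a Thursday, so the first Sunday is November 4 and the fourth is November 25.
1 March 2019 is a Friday, so the first Sunday is March 3 and the fourth is March 24.
At the standard offset (UTC−00:30), 17:30 UTC − 0h30m = 17:00 Mirek Administrative Region standard time.
The standard-time date in Mirek Administrative Region, January 31, 2019, lies within the daylight-saving period (25 November 2018 – 24 March 2019), so Mirek Administrative Region is on daylight time, UTC+00:30.
17:30 UTC + 0h30m = 18:00 Mirek Administrative Region.

18:00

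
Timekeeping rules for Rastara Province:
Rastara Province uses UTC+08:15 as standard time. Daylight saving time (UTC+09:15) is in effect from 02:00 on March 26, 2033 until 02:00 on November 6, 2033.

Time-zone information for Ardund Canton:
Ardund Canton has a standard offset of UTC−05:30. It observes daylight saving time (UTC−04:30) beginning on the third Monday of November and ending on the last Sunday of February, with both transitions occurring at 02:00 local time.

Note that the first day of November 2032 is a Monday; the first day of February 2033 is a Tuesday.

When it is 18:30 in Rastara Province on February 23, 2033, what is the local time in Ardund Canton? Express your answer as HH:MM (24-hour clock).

February 23, 2033 is outside the daylight-saving period (26 March – 6 November), so Rastara Province is on standard time, UTC+08:15.
18:30 Rastara Province − 8h15m = 10:15 UTC.
1 November 2032 is a Monday, so the first Monday is November 1 and the third is November 15.
1 February 2033 is a Tuesday, so Sundays fall on 6, 13, 20, 27; the last is February 27.
At the standard offset (UTC−05:30), 10:15 UTC − 5h30m = 04:45 Ardund Canton standard time.
The standard-time date in Ardund Canton, February 23, 2033, lies within the daylight-saving period (15 November 2032 – 27 February 2033), so Ardund Canton is on daylight time, UTC−04:30.
10:15 UTC − 4h30m = 05:45 Ardund Canton.

05:45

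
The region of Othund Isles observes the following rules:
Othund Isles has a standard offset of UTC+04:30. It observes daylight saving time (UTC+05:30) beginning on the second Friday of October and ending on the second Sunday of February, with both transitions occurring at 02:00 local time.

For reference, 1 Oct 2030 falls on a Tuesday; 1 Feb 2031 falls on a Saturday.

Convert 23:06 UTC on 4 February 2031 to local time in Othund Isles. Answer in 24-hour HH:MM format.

1 October 2030 is a Tuesday, so the first Friday is October 4 and the second is October 11.
1 February 2031 is a Saturday, so the first Sunday is February 2 and the second is February 9.
At the standard offset (UTC+04:30), 23:06 UTC + 4h30m = 03:36 Othund Isles standard time (rolling into the next day, 5 February 2031).
The standard-time date in Othund Isles, 5 February 2031, lies within the daylight-saving period (11 October 2030 – 9 February 2031), so Othund Isles is on daylight time, UTC+05:30.
23:06 UTC + 5h30m = 04:36 local (rolling into the next day, 5 February 2031).

04:36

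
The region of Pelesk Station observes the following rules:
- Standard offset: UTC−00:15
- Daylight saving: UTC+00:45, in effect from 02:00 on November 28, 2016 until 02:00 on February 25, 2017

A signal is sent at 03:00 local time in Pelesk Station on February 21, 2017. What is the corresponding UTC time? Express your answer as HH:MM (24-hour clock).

02:15

February 21, 2017 lies within the daylight-saving period (28 November 2016 – 25 February 2017), so Pelesk Station is on daylight time, UTC+00:45.
03:00 local − 0h45m = 02:15 UTC.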